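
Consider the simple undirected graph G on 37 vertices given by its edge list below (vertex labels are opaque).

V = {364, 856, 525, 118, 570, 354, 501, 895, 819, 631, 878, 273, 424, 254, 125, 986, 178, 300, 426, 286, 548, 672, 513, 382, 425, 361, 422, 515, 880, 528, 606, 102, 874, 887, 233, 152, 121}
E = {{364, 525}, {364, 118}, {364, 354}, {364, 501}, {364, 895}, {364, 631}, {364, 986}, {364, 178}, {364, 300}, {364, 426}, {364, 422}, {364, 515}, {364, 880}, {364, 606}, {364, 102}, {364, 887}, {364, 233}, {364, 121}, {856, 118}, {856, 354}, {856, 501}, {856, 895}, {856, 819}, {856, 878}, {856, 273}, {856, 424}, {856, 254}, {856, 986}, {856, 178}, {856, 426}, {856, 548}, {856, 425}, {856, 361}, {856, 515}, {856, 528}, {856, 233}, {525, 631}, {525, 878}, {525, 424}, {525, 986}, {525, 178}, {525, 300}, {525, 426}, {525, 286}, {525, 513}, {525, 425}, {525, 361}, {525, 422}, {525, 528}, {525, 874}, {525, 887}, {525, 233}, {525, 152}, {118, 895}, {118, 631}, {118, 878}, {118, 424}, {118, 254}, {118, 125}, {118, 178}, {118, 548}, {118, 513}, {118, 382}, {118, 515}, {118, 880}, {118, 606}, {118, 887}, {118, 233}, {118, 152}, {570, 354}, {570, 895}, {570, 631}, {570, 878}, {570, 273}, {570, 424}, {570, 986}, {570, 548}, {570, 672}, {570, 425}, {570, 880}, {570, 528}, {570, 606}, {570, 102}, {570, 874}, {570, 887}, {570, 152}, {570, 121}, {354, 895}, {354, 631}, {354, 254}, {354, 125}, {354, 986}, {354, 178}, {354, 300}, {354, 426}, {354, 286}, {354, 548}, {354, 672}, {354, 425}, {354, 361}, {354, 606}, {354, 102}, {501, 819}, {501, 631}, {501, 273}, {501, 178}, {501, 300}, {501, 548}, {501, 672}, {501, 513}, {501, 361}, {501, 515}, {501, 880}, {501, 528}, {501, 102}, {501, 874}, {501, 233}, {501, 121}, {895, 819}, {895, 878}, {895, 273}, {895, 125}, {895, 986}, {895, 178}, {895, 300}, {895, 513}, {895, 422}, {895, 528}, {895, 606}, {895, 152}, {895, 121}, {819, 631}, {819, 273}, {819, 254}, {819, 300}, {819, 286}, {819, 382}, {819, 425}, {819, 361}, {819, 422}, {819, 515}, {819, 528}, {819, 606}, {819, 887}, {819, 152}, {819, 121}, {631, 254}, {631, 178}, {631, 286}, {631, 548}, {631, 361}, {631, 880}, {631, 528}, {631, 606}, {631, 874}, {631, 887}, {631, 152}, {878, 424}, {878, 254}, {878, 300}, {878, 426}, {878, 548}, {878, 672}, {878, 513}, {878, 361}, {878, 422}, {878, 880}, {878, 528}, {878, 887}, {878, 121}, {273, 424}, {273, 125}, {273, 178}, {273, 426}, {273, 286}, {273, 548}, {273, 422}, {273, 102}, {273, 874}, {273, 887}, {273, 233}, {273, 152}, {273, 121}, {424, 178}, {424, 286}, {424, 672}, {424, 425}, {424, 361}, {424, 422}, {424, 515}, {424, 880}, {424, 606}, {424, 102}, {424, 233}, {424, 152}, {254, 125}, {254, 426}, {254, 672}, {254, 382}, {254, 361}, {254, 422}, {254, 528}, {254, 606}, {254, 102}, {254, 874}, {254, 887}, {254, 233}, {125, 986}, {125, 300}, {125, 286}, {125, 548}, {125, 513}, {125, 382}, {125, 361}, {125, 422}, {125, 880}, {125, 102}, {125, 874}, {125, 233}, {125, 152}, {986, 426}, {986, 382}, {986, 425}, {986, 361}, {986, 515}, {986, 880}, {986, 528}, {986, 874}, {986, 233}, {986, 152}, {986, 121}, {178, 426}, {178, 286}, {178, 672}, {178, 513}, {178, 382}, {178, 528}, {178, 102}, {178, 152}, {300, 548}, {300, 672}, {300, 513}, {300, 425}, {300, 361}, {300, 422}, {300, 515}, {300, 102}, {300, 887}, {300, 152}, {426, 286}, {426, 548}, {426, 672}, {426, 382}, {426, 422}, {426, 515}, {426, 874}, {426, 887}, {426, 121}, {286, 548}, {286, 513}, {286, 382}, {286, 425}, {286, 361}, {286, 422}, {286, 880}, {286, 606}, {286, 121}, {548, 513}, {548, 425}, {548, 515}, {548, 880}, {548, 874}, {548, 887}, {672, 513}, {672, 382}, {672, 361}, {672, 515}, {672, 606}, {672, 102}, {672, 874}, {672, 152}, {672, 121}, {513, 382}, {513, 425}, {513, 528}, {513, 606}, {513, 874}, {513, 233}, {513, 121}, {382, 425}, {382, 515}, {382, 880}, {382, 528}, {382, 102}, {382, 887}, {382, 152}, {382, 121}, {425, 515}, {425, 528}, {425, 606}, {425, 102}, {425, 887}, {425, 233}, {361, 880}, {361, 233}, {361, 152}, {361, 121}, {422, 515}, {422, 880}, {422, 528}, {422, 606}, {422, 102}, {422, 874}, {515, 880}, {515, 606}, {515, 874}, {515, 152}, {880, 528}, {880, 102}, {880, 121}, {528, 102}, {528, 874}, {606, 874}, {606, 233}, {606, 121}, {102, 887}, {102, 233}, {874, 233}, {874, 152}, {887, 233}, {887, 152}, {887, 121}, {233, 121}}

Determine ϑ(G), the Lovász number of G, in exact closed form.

Vertex 361 has 18 neighbors: 856, 525, 354, 501, 819, 631, 878, 424, 254, 125, 986, 300, 286, 672, 880, 233, 152, 121.
Vertex 286 has 18 neighbors: 525, 354, 819, 631, 273, 424, 125, 178, 426, 548, 513, 382, 425, 361, 422, 880, 606, 121.
Vertex 528 has 18 neighbors: 856, 525, 570, 501, 895, 819, 631, 878, 254, 986, 178, 513, 382, 425, 422, 880, 102, 874.
Vertex 426 has 18 neighbors: 364, 856, 525, 354, 878, 273, 254, 986, 178, 286, 548, 672, 382, 422, 515, 874, 887, 121.
Regular of degree 18 on 37 vertices: strongly regular (37,18,8,9).
A has 3 distinct eigenvalues ≈ [18.0, 2.5414, -3.5414].
With N=37: ϑ(G) = 37·(-(-sqrt(37)/2 - 1/2))/(18−(-sqrt(37)/2 - 1/2)) = sqrt(37).
ϑ(G) ≈ 6.082762530.

sqrt(37)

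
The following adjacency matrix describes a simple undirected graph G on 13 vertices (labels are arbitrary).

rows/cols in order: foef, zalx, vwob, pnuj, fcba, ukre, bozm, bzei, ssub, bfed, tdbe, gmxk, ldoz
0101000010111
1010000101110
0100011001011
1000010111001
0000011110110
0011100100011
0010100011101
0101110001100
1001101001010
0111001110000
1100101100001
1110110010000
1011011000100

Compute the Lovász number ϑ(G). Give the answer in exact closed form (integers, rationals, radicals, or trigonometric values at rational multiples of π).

sqrt(13)

N(gmxk) = {foef, zalx, vwob, fcba, ukre, ssub}, |N(gmxk)| = 6.
deg(foef) = 6; N(foef) = {zalx, pnuj, ssub, tdbe, gmxk, ldoz}.
deg(fcba) = 6; N(fcba) = {ukre, bozm, bzei, ssub, tdbe, gmxk}.
deg(ssub) = 6; N(ssub) = {foef, pnuj, fcba, bozm, bfed, gmxk}.
G on 13 vertices is 6-regular; Paley(13): SR with (k,λ,μ)=(6,2,3).
A has 3 distinct eigenvalues ≈ [6.0, 1.302776, -2.302776].
−13·(-sqrt(13)/2 - 1/2) / ((6)−(-sqrt(13)/2 - 1/2)) = sqrt(13) = ϑ(G).
Numerically 3.60555.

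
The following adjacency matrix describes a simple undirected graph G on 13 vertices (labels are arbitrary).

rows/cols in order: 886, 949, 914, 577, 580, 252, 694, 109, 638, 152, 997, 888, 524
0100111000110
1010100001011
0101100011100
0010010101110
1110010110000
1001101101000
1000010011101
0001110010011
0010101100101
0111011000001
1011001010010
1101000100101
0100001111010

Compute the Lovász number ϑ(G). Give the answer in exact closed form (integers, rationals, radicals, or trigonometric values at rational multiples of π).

deg(580) = 6; N(580) = {886, 949, 914, 252, 109, 638}.
N(577) = {914, 252, 109, 152, 997, 888}, |N(577)| = 6.
deg(638) = 6; N(638) = {914, 580, 694, 109, 997, 524}.
N(914) = {949, 577, 580, 638, 152, 997}, |N(914)| = 6.
deg(v) = 6 for all v (|V|=13); strongly regular (13,6,2,3).
The 3 distinct eigenvalues: [6.0, 1.302776, -2.302776].
Lovász: ϑ = −13(-sqrt(13)/2 - 1/2)/(6+-(-sqrt(13)/2 - 1/2)) = sqrt(13).
Numerically 3.605551275.

sqrt(13)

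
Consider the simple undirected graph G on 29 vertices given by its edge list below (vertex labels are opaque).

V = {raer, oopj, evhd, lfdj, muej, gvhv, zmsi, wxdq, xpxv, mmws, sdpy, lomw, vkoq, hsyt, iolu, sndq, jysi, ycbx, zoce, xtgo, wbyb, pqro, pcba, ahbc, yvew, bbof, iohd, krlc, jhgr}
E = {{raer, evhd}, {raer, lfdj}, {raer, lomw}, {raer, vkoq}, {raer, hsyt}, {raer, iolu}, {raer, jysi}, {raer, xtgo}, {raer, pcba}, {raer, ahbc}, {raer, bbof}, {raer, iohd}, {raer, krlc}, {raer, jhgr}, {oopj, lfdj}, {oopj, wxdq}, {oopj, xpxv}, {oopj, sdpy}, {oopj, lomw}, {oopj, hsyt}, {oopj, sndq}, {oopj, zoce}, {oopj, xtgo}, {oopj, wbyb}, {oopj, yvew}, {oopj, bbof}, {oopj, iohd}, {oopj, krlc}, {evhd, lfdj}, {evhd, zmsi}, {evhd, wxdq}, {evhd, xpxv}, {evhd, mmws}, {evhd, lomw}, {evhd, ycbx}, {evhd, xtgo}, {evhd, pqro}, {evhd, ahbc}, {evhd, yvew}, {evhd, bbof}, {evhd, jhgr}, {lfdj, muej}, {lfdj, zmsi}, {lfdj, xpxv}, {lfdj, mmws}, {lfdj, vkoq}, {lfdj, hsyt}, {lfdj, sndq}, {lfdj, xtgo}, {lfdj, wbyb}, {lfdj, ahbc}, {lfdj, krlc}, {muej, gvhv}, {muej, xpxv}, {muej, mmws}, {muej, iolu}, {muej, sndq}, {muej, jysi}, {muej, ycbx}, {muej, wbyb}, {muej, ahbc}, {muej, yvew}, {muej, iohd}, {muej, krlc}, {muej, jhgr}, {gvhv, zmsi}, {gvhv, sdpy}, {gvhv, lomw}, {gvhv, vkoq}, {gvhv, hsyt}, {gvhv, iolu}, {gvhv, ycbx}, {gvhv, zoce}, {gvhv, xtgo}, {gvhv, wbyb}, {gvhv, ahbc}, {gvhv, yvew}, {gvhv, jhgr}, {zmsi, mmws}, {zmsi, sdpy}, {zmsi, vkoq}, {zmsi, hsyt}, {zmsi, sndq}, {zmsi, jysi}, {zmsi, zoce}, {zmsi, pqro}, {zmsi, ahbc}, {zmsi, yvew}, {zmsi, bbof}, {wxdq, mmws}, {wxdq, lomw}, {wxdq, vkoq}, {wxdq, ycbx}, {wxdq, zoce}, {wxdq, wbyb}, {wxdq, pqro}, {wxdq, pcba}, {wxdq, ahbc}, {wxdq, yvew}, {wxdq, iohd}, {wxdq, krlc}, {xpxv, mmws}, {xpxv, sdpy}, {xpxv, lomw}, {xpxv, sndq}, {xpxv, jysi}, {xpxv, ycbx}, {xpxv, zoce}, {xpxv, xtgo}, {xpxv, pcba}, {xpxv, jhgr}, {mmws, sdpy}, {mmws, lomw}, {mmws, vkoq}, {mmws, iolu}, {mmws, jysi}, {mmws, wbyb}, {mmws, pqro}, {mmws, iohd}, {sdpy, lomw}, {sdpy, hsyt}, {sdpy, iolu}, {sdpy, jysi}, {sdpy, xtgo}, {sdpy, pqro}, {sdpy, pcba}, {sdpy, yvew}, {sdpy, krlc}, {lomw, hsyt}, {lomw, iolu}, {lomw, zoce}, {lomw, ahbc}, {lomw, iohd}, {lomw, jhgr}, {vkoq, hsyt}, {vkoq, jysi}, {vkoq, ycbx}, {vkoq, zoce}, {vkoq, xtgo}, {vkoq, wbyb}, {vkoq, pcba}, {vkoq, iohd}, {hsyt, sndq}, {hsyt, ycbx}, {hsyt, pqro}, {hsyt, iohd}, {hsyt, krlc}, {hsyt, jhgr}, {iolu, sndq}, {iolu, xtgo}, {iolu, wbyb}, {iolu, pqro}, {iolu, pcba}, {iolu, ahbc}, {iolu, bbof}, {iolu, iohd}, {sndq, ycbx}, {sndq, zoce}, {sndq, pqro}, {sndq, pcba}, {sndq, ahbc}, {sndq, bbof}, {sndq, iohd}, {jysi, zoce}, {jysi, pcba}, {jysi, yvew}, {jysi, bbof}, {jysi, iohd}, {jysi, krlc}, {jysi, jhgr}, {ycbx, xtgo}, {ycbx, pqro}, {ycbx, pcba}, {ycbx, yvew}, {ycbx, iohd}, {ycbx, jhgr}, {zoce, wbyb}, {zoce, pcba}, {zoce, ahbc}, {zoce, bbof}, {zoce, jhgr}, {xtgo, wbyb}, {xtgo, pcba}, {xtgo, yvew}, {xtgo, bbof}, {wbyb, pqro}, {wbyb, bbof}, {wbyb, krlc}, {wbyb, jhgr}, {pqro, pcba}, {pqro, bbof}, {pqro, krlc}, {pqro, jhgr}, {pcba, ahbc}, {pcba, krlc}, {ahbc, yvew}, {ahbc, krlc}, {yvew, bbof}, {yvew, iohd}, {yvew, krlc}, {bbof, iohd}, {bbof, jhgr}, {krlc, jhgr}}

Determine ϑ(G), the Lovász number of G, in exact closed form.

deg(zmsi) = 14; N(zmsi) = {evhd, lfdj, gvhv, mmws, sdpy, vkoq, hsyt, sndq, jysi, zoce, pqro, ahbc, yvew, bbof}.
Vertex muej has 14 neighbors: lfdj, gvhv, xpxv, mmws, iolu, sndq, jysi, ycbx, wbyb, ahbc, yvew, iohd, krlc, jhgr.
deg(zoce) = 14; N(zoce) = {oopj, gvhv, zmsi, wxdq, xpxv, lomw, vkoq, sndq, jysi, wbyb, pcba, ahbc, bbof, jhgr}.
N(iolu) = {raer, muej, gvhv, mmws, sdpy, lomw, sndq, xtgo, wbyb, pqro, pcba, ahbc, bbof, iohd}, |N(iolu)| = 14.
Every vertex has degree 14 (N=29); strongly regular (29,14,6,7).
The 3 distinct eigenvalues: [14.0, 2.193, -3.193].
Lovász: ϑ = −29(-sqrt(29)/2 - 1/2)/(14+-(-sqrt(29)/2 - 1/2)) = sqrt(29).
≈ 5.3852 (to 4 d.p.).

sqrt(29)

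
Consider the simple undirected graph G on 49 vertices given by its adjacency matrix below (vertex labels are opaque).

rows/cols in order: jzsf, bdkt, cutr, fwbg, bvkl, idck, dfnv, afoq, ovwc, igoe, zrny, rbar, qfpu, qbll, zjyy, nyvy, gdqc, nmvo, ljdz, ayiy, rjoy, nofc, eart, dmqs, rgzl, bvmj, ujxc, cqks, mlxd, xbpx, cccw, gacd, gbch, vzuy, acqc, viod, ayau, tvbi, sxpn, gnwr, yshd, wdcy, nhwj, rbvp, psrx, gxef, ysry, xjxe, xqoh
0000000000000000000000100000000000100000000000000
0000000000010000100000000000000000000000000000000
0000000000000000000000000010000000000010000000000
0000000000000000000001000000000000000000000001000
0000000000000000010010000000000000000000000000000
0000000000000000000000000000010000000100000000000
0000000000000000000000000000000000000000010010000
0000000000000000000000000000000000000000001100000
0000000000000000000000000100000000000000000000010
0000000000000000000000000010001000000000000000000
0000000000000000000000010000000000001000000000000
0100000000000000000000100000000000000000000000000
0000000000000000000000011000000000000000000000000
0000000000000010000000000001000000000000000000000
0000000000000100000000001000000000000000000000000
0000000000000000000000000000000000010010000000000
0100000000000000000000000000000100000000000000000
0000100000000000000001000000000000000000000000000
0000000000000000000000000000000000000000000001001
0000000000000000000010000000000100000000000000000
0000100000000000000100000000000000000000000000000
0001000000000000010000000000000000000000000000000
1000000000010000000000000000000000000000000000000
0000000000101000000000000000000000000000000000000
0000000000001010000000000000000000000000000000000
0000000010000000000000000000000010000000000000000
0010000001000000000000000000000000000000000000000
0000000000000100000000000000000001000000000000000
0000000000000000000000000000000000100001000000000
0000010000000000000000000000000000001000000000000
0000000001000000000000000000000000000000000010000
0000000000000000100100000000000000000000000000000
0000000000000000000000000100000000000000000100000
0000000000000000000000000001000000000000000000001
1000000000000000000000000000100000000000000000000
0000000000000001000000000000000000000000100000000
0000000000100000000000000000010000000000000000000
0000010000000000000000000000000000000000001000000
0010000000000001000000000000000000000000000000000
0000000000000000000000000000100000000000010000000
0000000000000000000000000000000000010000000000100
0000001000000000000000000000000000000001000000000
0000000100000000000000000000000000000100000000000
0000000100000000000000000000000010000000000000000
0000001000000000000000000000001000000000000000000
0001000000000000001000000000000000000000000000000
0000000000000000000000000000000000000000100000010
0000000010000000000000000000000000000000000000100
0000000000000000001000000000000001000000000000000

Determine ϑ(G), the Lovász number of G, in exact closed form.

49*cos(pi/49)/(cos(pi/49) + 1)

N(bdkt) = {rbar, gdqc}, |N(bdkt)| = 2.
N(xbpx) = {idck, ayau}, |N(xbpx)| = 2.
N(acqc) = {jzsf, mlxd}, |N(acqc)| = 2.
N(ovwc) = {bvmj, xjxe}, |N(ovwc)| = 2.
G on 49 vertices is 2-regular; a single 49-cycle (edge-transitive).
Distinct eigenvalues (to 6 d.p.): [2.0, 1.98358, 1.93459, 1.853834, 1.742637, 1.602827, 1.436699, 1.24698, 1.036785, 0.809567, 0.569055, 0.3192, 0.064103, -0.192046, -0.445042, -0.69073, -0.925077, -1.144233, -1.344602, -1.522892, -1.676176, -1.801938, -1.898111, -1.963118, -1.995891].
Lovász (edge-transitive): ϑ = −49·(-2*cos(pi/49))/((2)−(-2*cos(pi/49))) = 49*cos(pi/49)/(cos(pi/49) + 1).
ϑ(G) ≈ 24.474805.
Check 24 ≤ 49*cos(pi/49)/(cos(pi/49) + 1) ≤ 25: both strict.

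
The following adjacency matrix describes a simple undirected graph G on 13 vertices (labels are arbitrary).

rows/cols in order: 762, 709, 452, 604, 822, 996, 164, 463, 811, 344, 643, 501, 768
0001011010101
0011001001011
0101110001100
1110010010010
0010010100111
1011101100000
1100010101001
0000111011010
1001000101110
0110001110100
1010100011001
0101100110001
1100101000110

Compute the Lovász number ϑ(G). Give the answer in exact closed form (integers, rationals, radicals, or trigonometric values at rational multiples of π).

sqrt(13)

N(762) = {604, 996, 164, 811, 643, 768}, |N(762)| = 6.
N(344) = {709, 452, 164, 463, 811, 643}, |N(344)| = 6.
Vertex 822 has 6 neighbors: 452, 996, 463, 643, 501, 768.
Vertex 463 has 6 neighbors: 822, 996, 164, 811, 344, 501.
13-vertex 6-regular graph: strongly regular (13,6,2,3).
Distinct eigenvalues (to 3 d.p.): [6.0, 1.303, -2.303].
Lovász (edge-transitive): ϑ = −13·(-sqrt(13)/2 - 1/2)/((6)−(-sqrt(13)/2 - 1/2)) = sqrt(13).
= 3.605551… (decimal).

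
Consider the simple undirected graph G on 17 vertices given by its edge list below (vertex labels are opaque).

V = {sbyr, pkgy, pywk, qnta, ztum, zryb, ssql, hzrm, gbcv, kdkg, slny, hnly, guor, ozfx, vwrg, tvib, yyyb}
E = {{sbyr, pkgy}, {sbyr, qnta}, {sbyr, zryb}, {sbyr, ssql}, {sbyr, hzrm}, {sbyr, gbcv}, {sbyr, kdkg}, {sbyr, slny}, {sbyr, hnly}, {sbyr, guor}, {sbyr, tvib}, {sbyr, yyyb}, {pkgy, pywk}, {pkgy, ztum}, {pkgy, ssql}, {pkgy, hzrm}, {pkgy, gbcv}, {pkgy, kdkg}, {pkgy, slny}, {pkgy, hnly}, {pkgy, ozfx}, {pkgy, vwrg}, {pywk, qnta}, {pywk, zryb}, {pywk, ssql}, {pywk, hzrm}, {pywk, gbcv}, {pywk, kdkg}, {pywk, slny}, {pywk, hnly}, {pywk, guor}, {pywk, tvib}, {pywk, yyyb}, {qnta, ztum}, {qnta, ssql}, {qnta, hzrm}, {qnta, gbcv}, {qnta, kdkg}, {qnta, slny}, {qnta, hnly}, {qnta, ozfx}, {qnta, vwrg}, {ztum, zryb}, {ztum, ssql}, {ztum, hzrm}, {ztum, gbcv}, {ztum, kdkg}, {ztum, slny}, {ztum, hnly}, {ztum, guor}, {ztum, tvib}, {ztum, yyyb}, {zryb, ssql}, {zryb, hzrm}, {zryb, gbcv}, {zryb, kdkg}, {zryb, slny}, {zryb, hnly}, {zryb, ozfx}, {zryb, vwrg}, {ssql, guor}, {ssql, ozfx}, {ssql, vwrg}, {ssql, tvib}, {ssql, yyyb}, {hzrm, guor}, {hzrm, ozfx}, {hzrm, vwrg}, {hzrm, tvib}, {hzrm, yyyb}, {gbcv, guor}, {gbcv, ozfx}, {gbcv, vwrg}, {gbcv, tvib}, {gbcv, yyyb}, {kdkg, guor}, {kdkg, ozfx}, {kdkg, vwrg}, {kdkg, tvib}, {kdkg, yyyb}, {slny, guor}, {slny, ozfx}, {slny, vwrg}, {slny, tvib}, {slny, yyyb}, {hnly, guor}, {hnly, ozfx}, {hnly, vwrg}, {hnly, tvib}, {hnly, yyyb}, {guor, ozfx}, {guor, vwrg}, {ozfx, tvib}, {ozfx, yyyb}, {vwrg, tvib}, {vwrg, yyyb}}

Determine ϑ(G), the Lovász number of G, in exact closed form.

deg(qnta) = 11; N(qnta) = {sbyr, pywk, ztum, ssql, hzrm, gbcv, kdkg, slny, hnly, ozfx, vwrg}.
N(ssql) = {sbyr, pkgy, pywk, qnta, ztum, zryb, guor, ozfx, vwrg, tvib, yyyb}, |N(ssql)| = 11.
N(hnly) = {sbyr, pkgy, pywk, qnta, ztum, zryb, guor, ozfx, vwrg, tvib, yyyb}, |N(hnly)| = 11.
Vertex kdkg has 11 neighbors: sbyr, pkgy, pywk, qnta, ztum, zryb, guor, ozfx, vwrg, tvib, yyyb.
3 parts of sizes [6, 6, 5]; α(G) = 6 = ϑ (perfect).
= 6.0000… (decimal).
Sandwich: α(G)=6 ≤ ϑ(G)=6 ≤ χ(Ḡ)=6 (collapsed).

6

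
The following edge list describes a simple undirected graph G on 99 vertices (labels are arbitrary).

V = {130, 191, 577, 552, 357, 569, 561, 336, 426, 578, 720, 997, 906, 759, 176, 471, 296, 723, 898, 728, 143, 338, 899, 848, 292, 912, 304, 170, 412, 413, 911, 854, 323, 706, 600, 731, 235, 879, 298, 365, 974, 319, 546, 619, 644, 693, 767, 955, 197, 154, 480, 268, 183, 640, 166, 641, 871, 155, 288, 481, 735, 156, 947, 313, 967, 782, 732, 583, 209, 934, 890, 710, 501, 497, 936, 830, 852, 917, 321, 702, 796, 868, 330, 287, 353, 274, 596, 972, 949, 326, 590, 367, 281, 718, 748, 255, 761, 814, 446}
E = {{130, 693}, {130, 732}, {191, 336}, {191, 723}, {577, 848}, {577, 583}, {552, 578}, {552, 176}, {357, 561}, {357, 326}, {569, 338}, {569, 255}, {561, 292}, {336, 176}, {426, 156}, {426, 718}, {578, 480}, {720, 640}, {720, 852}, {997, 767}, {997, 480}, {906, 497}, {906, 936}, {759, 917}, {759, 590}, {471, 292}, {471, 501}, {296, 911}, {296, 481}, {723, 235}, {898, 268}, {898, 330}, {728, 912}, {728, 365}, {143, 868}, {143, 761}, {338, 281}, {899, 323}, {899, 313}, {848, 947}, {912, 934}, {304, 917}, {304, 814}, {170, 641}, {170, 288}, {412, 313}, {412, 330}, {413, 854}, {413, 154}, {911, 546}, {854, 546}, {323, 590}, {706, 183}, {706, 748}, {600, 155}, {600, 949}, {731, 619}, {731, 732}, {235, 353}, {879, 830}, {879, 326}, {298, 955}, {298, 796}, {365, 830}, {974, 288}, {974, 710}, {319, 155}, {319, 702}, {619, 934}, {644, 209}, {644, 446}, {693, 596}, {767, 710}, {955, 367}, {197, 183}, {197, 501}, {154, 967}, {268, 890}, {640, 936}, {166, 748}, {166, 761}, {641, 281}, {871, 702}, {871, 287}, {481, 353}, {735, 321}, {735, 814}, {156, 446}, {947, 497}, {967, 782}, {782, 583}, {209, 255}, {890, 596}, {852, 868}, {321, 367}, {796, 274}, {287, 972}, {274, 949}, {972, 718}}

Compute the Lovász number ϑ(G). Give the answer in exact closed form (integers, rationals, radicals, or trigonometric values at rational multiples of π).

99*cos(pi/99)/(cos(pi/99) + 1)

Vertex 640 has 2 neighbors: 720, 936.
deg(209) = 2; N(209) = {644, 255}.
N(326) = {357, 879}, |N(326)| = 2.
deg(235) = 2; N(235) = {723, 353}.
Every vertex has degree 2 (N=99); this is C_{99}, the 99-cycle.
A has 50 distinct eigenvalues ≈ [2.0, 1.995973, 1.98391, 1.963857, 1.935897, 1.900142, 1.856736, 1.805853, 1.747699, 1.682507, 1.610541, 1.532089, 1.447468, 1.357019, 1.261105, 1.160114, 1.054451, 0.944542, 0.83083, 0.713772, 0.593841, 0.471518, 0.347296, 0.221676, 0.095164, -0.031732, -0.1585, -0.28463, -0.409613, -0.532948, -0.654136, -0.77269, -0.888133, -1.0, -1.10784, -1.211219, -1.309721, -1.40295, -1.490529, -1.572106, -1.647353, -1.715967, -1.777671, -1.832217, -1.879385, -1.918986, -1.95086, -1.974878, -1.990944, -1.998993].
With N=99: ϑ(G) = 99·(-(-1)*2*cos(pi/99))/(2−(-2*cos(pi/99))) = 99*cos(pi/99)/(cos(pi/99) + 1).
= 49.4875… (decimal).
Sandwich: α(G)=49 ≤ ϑ(G)=99*cos(pi/99)/(cos(pi/99) + 1) ≤ χ(Ḡ)=50 (both strict).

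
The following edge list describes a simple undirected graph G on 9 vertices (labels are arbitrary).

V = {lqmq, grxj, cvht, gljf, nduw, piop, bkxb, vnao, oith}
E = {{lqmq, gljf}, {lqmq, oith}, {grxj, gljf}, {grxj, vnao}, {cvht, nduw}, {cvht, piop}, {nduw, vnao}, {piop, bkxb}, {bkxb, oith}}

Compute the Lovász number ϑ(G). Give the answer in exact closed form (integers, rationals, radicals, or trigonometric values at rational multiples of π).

Vertex nduw has 2 neighbors: cvht, vnao.
N(vnao) = {grxj, nduw}, |N(vnao)| = 2.
deg(bkxb) = 2; N(bkxb) = {piop, oith}.
Vertex oith has 2 neighbors: lqmq, bkxb.
Every vertex has degree 2 (N=9); the odd cycle C_{9}.
The 5 distinct eigenvalues: [2.0, 1.532, 0.347, -1.0, -1.879].
ϑ = −N·λ_min/(λ_max−λ_min) = −9·(-2*cos(pi/9))/(2−(-2*cos(pi/9))) = 9*cos(pi/9)/(cos(pi/9) + 1).
= 4.3601… (decimal).
α=4, χ(Ḡ)=5; ϑ=9*cos(pi/9)/(cos(pi/9) + 1) lies between (both strict).

9*cos(pi/9)/(cos(pi/9) + 1)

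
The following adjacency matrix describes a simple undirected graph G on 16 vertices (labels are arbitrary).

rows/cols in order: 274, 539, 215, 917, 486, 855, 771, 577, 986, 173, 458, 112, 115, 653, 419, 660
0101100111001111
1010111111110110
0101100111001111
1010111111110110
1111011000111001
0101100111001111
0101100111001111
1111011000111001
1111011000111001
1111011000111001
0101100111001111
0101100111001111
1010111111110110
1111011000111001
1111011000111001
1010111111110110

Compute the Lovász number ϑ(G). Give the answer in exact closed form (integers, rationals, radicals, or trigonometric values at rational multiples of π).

deg(577) = 10; N(577) = {274, 539, 215, 917, 855, 771, 458, 112, 115, 660}.
Vertex 917 has 12 neighbors: 274, 215, 486, 855, 771, 577, 986, 173, 458, 112, 653, 419.
N(215) = {539, 917, 486, 577, 986, 173, 115, 653, 419, 660}, |N(215)| = 10.
deg(173) = 10; N(173) = {274, 539, 215, 917, 855, 771, 458, 112, 115, 660}.
G = K_{6,6,4}: α = 6 = χ(Ḡ), so ϑ = 6.
ϑ(G) ≈ 6.0000000.
Lovász sandwich 6 ≤ 6 ≤ 6: collapsed.

6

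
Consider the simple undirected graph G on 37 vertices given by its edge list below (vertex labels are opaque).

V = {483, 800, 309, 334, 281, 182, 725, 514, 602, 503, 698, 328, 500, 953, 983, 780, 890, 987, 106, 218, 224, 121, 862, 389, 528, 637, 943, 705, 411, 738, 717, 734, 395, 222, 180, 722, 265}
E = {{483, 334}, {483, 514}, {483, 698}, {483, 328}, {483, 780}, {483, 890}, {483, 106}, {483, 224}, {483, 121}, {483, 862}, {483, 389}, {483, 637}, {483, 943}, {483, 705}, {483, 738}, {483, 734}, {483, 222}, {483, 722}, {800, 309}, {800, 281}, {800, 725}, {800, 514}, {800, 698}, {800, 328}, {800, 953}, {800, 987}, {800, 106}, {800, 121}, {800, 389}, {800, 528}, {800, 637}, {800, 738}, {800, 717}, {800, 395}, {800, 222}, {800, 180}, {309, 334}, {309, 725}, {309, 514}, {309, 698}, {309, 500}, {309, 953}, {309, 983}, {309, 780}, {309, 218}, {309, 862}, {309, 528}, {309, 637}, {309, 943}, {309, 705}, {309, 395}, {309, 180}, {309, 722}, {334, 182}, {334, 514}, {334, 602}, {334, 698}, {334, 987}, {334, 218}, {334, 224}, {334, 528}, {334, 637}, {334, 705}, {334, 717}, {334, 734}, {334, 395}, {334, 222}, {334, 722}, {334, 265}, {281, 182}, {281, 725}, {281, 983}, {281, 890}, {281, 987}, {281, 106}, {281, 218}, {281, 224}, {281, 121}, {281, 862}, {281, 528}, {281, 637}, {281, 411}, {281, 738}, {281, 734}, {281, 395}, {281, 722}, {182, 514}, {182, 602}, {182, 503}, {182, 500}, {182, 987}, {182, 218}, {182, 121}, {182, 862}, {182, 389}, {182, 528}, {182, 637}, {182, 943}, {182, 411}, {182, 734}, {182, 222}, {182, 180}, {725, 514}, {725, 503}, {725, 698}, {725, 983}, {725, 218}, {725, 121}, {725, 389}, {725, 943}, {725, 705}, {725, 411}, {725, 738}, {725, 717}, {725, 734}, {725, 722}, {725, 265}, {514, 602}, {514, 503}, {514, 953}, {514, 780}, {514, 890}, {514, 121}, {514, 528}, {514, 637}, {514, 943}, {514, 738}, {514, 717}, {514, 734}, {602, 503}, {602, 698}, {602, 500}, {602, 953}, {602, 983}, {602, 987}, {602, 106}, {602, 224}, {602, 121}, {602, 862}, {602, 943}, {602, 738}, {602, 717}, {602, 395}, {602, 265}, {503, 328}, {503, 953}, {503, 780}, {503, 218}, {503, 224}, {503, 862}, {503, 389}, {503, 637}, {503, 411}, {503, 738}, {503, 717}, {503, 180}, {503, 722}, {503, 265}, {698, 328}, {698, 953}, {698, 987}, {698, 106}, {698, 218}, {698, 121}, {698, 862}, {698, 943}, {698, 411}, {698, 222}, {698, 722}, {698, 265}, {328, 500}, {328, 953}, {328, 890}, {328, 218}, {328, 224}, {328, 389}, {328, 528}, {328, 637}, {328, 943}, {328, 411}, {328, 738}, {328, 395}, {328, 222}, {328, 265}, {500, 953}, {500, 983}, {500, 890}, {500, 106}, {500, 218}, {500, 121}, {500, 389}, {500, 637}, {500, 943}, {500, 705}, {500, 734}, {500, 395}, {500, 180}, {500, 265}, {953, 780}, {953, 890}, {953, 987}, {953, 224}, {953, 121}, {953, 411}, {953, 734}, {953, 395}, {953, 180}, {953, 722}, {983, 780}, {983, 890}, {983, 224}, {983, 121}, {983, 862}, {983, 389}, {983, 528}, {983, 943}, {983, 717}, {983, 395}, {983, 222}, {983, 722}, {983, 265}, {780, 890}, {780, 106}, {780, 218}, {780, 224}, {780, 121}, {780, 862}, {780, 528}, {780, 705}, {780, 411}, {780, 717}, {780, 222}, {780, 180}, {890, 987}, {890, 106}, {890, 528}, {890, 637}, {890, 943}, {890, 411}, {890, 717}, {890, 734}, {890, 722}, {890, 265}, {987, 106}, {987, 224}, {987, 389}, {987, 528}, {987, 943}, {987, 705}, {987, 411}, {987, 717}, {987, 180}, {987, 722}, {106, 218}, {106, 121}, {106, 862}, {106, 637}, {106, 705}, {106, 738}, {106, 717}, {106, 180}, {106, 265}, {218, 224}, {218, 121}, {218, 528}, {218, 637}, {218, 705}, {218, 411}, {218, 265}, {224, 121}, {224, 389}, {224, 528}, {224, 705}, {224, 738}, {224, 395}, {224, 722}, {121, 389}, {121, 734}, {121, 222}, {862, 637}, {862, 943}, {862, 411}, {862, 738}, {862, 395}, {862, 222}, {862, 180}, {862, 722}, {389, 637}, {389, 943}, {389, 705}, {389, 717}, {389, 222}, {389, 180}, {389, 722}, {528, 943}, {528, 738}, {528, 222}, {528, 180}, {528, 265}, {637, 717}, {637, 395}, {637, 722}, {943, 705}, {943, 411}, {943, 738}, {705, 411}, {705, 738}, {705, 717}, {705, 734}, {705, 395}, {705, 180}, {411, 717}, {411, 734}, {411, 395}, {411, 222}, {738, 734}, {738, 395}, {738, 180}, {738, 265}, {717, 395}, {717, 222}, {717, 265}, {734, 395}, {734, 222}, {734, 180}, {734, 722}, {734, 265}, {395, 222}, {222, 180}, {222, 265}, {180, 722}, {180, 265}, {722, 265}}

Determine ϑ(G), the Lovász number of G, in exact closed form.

Vertex 800 has 18 neighbors: 309, 281, 725, 514, 698, 328, 953, 987, 106, 121, 389, 528, 637, 738, 717, 395, 222, 180.
Vertex 514 has 18 neighbors: 483, 800, 309, 334, 182, 725, 602, 503, 953, 780, 890, 121, 528, 637, 943, 738, 717, 734.
deg(281) = 18; N(281) = {800, 182, 725, 983, 890, 987, 106, 218, 224, 121, 862, 528, 637, 411, 738, 734, 395, 722}.
deg(738) = 18; N(738) = {483, 800, 281, 725, 514, 602, 503, 328, 106, 224, 862, 528, 943, 705, 734, 395, 180, 265}.
G on 37 vertices is 18-regular; strongly regular (37,18,8,9).
Distinct eigenvalues (to 6 d.p.): [18.0, 2.541381, -3.541381].
ϑ = −N·λ_min/(λ_max−λ_min) = −37·(-sqrt(37)/2 - 1/2)/(18−(-sqrt(37)/2 - 1/2)) = sqrt(37).
Numerically 6.08276.

sqrt(37)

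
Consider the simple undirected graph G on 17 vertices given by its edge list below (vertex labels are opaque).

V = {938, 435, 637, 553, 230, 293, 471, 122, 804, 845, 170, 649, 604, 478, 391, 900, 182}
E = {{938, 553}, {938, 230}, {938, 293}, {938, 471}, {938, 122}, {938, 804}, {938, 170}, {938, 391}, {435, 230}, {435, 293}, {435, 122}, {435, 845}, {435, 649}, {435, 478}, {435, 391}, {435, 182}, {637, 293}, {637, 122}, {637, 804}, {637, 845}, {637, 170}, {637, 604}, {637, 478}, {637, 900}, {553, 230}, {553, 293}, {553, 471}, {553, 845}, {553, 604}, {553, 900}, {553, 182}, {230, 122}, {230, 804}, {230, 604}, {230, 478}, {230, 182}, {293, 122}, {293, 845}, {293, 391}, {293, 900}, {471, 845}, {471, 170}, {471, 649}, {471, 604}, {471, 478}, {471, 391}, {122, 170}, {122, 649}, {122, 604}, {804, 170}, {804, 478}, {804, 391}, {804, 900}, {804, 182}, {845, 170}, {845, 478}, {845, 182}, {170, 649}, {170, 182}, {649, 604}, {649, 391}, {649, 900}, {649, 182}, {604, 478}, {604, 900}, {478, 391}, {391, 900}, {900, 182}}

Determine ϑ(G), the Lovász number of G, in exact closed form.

N(230) = {938, 435, 553, 122, 804, 604, 478, 182}, |N(230)| = 8.
Vertex 553 has 8 neighbors: 938, 230, 293, 471, 845, 604, 900, 182.
Vertex 182 has 8 neighbors: 435, 553, 230, 804, 845, 170, 649, 900.
Vertex 637 has 8 neighbors: 293, 122, 804, 845, 170, 604, 478, 900.
8-regular, N=17; SR(17,8,3,4) — a Paley graph.
The 3 distinct eigenvalues: [8.0, 1.562, -2.562].
With N=17: ϑ(G) = 17·(-(-sqrt(17)/2 - 1/2))/(8−(-sqrt(17)/2 - 1/2)) = sqrt(17).
= 4.123106… (decimal).

sqrt(17)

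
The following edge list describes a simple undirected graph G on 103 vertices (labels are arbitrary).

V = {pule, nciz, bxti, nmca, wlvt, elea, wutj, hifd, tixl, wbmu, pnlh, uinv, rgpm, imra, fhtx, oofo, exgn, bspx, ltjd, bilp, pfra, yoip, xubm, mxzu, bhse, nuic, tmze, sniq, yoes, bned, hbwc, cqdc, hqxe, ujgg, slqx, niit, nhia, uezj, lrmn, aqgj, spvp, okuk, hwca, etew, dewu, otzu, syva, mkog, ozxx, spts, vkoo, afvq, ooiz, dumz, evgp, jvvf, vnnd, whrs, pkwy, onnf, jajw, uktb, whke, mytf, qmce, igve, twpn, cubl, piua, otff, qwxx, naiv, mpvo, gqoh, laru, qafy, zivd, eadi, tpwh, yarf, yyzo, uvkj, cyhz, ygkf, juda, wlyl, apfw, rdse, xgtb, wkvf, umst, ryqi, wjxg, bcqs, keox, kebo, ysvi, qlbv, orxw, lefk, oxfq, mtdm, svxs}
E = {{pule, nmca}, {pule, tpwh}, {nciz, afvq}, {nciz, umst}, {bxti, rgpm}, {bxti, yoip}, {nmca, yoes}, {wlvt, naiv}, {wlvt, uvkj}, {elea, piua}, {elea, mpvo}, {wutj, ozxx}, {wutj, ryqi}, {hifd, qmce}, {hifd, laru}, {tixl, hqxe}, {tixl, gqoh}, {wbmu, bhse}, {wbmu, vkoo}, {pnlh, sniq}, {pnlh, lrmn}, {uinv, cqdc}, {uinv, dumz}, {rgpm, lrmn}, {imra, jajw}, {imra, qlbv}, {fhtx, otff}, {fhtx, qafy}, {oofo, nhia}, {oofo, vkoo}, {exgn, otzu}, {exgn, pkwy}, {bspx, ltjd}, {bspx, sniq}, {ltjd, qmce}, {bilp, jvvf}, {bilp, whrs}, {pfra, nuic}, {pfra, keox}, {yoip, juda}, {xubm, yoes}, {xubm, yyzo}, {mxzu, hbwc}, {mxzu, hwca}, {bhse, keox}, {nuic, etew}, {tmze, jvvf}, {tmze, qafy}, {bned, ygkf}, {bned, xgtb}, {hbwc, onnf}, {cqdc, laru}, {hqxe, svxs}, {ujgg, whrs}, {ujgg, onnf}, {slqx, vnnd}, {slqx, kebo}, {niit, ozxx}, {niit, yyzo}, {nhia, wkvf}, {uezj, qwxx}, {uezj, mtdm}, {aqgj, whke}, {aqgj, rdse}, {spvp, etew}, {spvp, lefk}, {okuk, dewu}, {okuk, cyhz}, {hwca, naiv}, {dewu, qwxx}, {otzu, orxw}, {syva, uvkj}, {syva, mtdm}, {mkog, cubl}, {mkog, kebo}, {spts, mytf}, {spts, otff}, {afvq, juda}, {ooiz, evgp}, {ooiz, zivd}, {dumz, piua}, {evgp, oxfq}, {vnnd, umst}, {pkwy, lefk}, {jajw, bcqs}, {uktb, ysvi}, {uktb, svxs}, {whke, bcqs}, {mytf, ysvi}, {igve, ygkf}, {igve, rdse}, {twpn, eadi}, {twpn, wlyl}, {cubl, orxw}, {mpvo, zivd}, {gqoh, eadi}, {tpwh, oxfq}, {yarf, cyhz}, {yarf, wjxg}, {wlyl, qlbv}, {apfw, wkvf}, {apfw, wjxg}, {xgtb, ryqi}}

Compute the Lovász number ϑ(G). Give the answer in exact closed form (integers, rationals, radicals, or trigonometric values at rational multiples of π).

Vertex ozxx has 2 neighbors: wutj, niit.
N(uinv) = {cqdc, dumz}, |N(uinv)| = 2.
N(jajw) = {imra, bcqs}, |N(jajw)| = 2.
N(wbmu) = {bhse, vkoo}, |N(wbmu)| = 2.
deg(v) = 2 for all v (|V|=103); a single 103-cycle (edge-transitive).
A has 52 distinct eigenvalues ≈ [2.0, 1.9963, 1.9851, 1.9666, 1.9408, 1.9077, 1.8675, 1.8204, 1.7665, 1.7061, 1.6393, 1.5664, 1.4876, 1.4034, 1.3139, 1.2195, 1.1206, 1.0176, 0.9107, 0.8004, 0.6872, 0.5714, 0.4535, 0.3339, 0.2131, 0.0915, -0.0305, -0.1524, -0.2736, -0.3939, -0.5127, -0.6296, -0.7442, -0.856, -0.9646, -1.0696, -1.1706, -1.2673, -1.3593, -1.4462, -1.5277, -1.6036, -1.6735, -1.7371, -1.7943, -1.8448, -1.8885, -1.9251, -1.9546, -1.9768, -1.9916, -1.9991].
Lovász: ϑ = −103(-2*cos(pi/103))/(2+-(-1)*2*cos(pi/103)) = 103*cos(pi/103)/(cos(pi/103) + 1).
Numerically 51.488020.
51 ≤ 103*cos(pi/103)/(cos(pi/103) + 1) ≤ 52: both strict.

103*cos(pi/103)/(cos(pi/103) + 1)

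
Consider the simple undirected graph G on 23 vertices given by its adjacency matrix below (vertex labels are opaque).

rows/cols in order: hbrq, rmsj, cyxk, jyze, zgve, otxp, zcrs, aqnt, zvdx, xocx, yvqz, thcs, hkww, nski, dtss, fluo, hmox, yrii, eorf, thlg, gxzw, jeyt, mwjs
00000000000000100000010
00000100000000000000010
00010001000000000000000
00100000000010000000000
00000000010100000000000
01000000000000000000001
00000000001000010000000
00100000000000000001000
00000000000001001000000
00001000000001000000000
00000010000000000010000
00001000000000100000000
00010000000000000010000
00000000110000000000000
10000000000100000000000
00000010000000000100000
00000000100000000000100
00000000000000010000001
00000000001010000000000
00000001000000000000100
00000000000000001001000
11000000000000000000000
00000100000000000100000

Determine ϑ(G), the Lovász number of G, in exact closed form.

N(otxp) = {rmsj, mwjs}, |N(otxp)| = 2.
deg(mwjs) = 2; N(mwjs) = {otxp, yrii}.
Vertex xocx has 2 neighbors: zgve, nski.
deg(yrii) = 2; N(yrii) = {fluo, mwjs}.
G on 23 vertices is 2-regular; this is C_{23}, the 23-cycle.
spec(A) ≈ [2.0, 1.9258, 1.7088, 1.3651, 0.9201, 0.4069, -0.1365, -0.6698, -1.1534, -1.5514, -1.8344, -1.9814] (distinct, 4 d.p.).
λ_max=2, λ_min=-2*cos(pi/23); ϑ = −23·λ_min/(λ_max−λ_min) = 23*cos(pi/23)/(cos(pi/23) + 1).
Numerically 11.446194.
α=11, χ(Ḡ)=12; ϑ=23*cos(pi/23)/(cos(pi/23) + 1) lies between (both strict).

23*cos(pi/23)/(cos(pi/23) + 1)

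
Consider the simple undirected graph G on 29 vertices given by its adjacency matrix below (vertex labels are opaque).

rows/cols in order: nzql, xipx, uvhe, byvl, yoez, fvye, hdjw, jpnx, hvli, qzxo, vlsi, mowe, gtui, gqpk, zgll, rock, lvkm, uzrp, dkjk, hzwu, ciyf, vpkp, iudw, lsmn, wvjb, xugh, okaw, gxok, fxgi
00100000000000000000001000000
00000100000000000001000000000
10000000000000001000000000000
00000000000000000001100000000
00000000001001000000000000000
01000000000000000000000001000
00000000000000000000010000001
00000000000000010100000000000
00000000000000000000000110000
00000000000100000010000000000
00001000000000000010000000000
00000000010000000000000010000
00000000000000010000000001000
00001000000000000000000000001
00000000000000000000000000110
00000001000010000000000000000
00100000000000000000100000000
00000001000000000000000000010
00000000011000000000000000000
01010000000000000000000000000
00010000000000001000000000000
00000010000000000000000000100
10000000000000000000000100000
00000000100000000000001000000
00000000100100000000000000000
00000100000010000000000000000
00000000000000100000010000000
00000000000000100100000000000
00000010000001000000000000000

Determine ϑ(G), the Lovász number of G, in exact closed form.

N(qzxo) = {mowe, dkjk}, |N(qzxo)| = 2.
Vertex okaw has 2 neighbors: zgll, vpkp.
deg(dkjk) = 2; N(dkjk) = {qzxo, vlsi}.
Vertex nzql has 2 neighbors: uvhe, iudw.
G on 29 vertices is 2-regular; connected 2-regular on 29 ⇒ C_{29}.
spec(A) ≈ [2.0, 1.953241, 1.815151, 1.592186, 1.294773, 0.936817, 0.535057, 0.108278, -0.323564, -0.740276, -1.122374, -1.451991, -1.713714, -1.895306, -1.988276] (distinct, 6 d.p.).
Lovász (edge-transitive): ϑ = −29·(-2*cos(pi/29))/((2)−(-2*cos(pi/29))) = 29*cos(pi/29)/(cos(pi/29) + 1).
ϑ(G) ≈ 14.45738.
Lovász sandwich 14 ≤ 29*cos(pi/29)/(cos(pi/29) + 1) ≤ 15: both strict.

29*cos(pi/29)/(cos(pi/29) + 1)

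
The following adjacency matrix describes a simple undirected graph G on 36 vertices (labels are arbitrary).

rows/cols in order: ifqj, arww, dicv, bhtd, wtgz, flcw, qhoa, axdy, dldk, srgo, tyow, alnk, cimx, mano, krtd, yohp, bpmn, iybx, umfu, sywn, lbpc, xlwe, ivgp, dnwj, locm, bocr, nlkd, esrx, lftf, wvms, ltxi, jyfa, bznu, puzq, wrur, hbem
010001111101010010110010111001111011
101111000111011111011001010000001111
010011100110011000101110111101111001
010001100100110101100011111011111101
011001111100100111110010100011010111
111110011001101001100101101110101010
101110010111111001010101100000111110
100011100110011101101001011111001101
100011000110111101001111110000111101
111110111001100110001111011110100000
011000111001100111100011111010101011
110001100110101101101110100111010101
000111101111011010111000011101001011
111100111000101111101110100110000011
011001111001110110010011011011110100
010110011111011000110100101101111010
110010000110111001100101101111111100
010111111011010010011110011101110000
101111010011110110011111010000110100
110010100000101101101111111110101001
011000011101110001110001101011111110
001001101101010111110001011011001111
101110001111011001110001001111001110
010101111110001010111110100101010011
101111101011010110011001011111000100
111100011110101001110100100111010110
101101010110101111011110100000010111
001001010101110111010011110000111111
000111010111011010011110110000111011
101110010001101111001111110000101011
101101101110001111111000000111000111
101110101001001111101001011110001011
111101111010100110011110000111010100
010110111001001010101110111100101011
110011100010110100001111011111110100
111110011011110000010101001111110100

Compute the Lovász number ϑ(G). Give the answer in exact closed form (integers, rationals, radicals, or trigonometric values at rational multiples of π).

deg(jyfa) = 21; N(jyfa) = {ifqj, dicv, bhtd, wtgz, qhoa, dldk, alnk, krtd, yohp, bpmn, iybx, umfu, lbpc, dnwj, bocr, nlkd, esrx, lftf, bznu, wrur, hbem}.
N(umfu) = {ifqj, dicv, bhtd, wtgz, flcw, axdy, tyow, alnk, cimx, mano, yohp, bpmn, sywn, lbpc, xlwe, ivgp, dnwj, bocr, ltxi, jyfa, puzq}, |N(umfu)| = 21.
Vertex sywn has 21 neighbors: ifqj, arww, wtgz, qhoa, cimx, krtd, yohp, iybx, umfu, lbpc, xlwe, ivgp, dnwj, locm, bocr, nlkd, esrx, lftf, ltxi, bznu, hbem.
N(bpmn) = {ifqj, arww, wtgz, srgo, tyow, cimx, mano, krtd, iybx, umfu, xlwe, dnwj, locm, nlkd, esrx, lftf, wvms, ltxi, jyfa, bznu, puzq}, |N(bpmn)| = 21.
deg(v) = 21 for all v (|V|=36); Kneser K(9,2) on C(9,2)=36 vertices.
The 3 distinct eigenvalues: [21.0, 1.0, -6.0].
Lovász: ϑ = −36(-6)/(21+-1*(-6)) = 8.
Numerically 8.000000000.

8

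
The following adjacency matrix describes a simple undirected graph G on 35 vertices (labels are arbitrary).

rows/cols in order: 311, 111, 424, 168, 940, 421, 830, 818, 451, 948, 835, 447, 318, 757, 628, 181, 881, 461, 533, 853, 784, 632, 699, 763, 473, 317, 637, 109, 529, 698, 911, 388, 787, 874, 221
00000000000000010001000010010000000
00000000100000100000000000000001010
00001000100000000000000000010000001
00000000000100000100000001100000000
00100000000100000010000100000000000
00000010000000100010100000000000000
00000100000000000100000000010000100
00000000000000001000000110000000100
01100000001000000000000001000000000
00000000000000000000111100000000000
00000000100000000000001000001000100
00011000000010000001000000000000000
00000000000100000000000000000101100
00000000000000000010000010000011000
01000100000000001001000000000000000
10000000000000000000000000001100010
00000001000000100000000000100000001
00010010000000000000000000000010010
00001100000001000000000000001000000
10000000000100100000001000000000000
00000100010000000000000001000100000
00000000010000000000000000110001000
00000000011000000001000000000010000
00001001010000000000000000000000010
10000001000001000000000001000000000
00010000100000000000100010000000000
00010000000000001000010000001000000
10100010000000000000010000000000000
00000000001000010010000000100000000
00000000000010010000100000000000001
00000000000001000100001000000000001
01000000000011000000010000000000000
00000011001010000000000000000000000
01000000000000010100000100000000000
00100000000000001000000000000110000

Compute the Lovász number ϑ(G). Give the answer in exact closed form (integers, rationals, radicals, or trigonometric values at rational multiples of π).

Vertex 388 has 4 neighbors: 111, 318, 757, 632.
deg(317) = 4; N(317) = {168, 451, 784, 473}.
deg(461) = 4; N(461) = {168, 830, 911, 874}.
deg(699) = 4; N(699) = {948, 835, 853, 911}.
G on 35 vertices is 4-regular; this is K(7,3), the Kneser graph.
A has 4 distinct eigenvalues ≈ [4.0, 2.0, -1.0, -3.0].
Lovász: ϑ = −35(-3)/(4+-1*(-3)) = 15.
Numerically 15.0000000.

15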